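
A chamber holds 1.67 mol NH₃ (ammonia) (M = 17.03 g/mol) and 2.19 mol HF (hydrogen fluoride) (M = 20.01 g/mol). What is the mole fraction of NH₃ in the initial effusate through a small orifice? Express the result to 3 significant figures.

0.453

Each component's effusion rate ∝ (its partial pressure)·(1/√M) ∝ n_i/√M_i.
Mole fraction of NH₃ in the effusate = (n_NH₃/√M_NH₃) / (n_NH₃/√M_NH₃ + n_HF/√M_HF)
= (1.67/√17.03) / (1.67/√17.03 + 2.19/√20.01) = 0.4047/(0.4047 + 0.4896) = 0.453.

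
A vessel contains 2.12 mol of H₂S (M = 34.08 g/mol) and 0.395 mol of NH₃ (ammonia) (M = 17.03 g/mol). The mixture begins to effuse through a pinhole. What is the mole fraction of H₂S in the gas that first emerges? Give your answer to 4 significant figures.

Each component's effusion rate ∝ (its partial pressure)·(1/√M) ∝ n_i/√M_i.
x_H₂S(eff) = (n_H₂S/√M_H₂S) / (n_H₂S/√M_H₂S + n_NH₃/√M_NH₃)
= (2.12/√34.08) / (2.12/√34.08 + 0.395/√17.03) = 0.3632/(0.3632 + 0.09572) = 0.7914.

0.7914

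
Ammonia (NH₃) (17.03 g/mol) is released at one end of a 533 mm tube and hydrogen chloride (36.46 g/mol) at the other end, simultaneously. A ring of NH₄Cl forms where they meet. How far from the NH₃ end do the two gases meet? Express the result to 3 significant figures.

317 mm

Graham's law gives d_NH₃/d_HCl = rate_NH₃/rate_HCl = √(M_HCl/M_NH₃) = √(36.46/17.03) = 1.463.
With d_NH₃ + d_HCl = 533 mm, d_HCl = 533/(1 + 1.463) = 216.4 mm.
d_NH₃ = 533 − 216.4 = 317 mm.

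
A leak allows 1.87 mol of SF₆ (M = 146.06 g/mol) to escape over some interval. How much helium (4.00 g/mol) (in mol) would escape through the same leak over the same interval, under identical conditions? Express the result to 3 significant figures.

11.3 mol

From Graham's law, rate_He/rate_SF₆ = √(M_SF₆/M_He) = √(146.06/4.00) = √36.52 = 6.043.
So the amount for He is 1.87 × 6.043 = 11.3 mol.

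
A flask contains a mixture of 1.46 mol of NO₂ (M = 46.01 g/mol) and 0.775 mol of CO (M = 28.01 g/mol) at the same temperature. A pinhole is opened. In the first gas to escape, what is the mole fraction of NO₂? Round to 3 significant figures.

The effusion rate of species i is ∝ p_i/√M_i ∝ n_i/√M_i.
x_NO₂(eff) = (n_NO₂/√M_NO₂) / (n_NO₂/√M_NO₂ + n_CO/√M_CO)
= (1.46/√46.01) / (1.46/√46.01 + 0.775/√28.01) = 0.2152/(0.2152 + 0.1464) = 0.595.

0.595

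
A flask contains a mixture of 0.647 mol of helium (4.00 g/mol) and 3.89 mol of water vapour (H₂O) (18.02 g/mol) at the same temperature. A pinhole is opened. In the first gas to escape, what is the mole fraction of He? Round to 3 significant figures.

Rate_i ∝ x_i/√M_i (Graham's law weighted by mole fraction), so the effusate composition follows n_i/√M_i.
Mole fraction of He in the effusate = (n_He/√M_He) / (n_He/√M_He + n_H₂O/√M_H₂O)
= (0.647/√4.00) / (0.647/√4.00 + 3.89/√18.02) = 0.3235/(0.3235 + 0.9164) = 0.261.

0.261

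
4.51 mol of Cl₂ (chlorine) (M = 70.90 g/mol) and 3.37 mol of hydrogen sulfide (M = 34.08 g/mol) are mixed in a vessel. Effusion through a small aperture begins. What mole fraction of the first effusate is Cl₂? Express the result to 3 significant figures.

0.481

The effusion rate of species i is ∝ p_i/√M_i ∝ n_i/√M_i.
So x_Cl₂ in the escaping gas = (n_Cl₂/√M_Cl₂) / Σ(n_i/√M_i)
= (4.51/√70.90) / (4.51/√70.90 + 3.37/√34.08) = 0.5356/(0.5356 + 0.5773) = 0.481.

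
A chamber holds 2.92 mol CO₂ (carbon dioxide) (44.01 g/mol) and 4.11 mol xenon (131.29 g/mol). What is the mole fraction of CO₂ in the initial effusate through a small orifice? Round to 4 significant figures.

Rate_i ∝ x_i/√M_i (Graham's law weighted by mole fraction), so the effusate composition follows n_i/√M_i.
So x_CO₂ in the escaping gas = (n_CO₂/√M_CO₂) / Σ(n_i/√M_i)
= (2.92/√44.01) / (2.92/√44.01 + 4.11/√131.29) = 0.4402/(0.4402 + 0.3587) = 0.5510.

0.5510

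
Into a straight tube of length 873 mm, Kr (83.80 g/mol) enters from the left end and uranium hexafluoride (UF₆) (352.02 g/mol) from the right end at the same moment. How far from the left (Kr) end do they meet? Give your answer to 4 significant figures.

Distances travelled in equal time are proportional to diffusion rates, so d_Kr/d_UF₆ = √(M_UF₆/M_Kr) = √(352.02/83.80) = 2.050.
With d_Kr + d_UF₆ = 873 mm, d_UF₆ = 873/(1 + 2.050) = 286.3 mm.
d_Kr = 873 − 286.3 = 586.7 mm.

586.7 mm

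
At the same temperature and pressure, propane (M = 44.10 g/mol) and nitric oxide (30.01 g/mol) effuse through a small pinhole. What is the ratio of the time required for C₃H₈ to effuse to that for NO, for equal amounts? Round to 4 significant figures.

1.212

Since effusion rate ∝ 1/√M, t_C₃H₈/t_NO = √(M_C₃H₈/M_NO) = √(44.10/30.01) = √1.470 = 1.212.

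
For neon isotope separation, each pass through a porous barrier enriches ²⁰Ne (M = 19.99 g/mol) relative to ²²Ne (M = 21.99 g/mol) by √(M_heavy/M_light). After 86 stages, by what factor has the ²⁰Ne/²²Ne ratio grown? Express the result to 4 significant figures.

The single-stage factor is √(M_heavy/M_light), so 86 stages give [√(21.99/19.99)]^86 = (21.99/19.99)^(86/2).
= 1.10005^43 = 60.36.

60.36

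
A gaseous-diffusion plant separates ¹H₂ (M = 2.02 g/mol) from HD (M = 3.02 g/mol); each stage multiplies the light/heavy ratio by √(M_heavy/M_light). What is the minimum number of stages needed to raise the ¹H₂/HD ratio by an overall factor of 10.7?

Per stage α = (3.02/2.02)^(1/2) = 1.49505^0.5, giving ln α = 0.2011.
Need α^N ≥ 10.7 ⇒ N ≥ ln(10.7) / ln α = 2.370 / 0.2011 = 11.79.
Rounding up, N = 12 stages.

12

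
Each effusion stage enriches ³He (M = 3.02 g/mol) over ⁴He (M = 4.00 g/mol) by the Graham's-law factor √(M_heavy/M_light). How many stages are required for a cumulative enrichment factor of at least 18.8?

21

With α = √(4.00/3.02) per stage, ln α = ½ ln(1.32450) = 0.1405.
Need α^N ≥ 18.8 ⇒ N ≥ ln(18.8) / ln α = 2.934 / 0.1405 = 20.88.
Minimum whole number of stages: N = 21.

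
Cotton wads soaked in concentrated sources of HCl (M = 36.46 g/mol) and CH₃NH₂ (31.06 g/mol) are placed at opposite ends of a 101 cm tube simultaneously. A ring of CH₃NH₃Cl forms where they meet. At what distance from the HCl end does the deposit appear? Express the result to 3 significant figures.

Graham's law gives d_HCl/d_CH₃NH₂ = rate_HCl/rate_CH₃NH₂ = √(M_CH₃NH₂/M_HCl) = √(31.06/36.46) = 0.9230.
With d_HCl + d_CH₃NH₂ = 101 cm, d_CH₃NH₂ = 101/(1 + 0.9230) = 52.52 cm.
d_HCl = 101 − 52.52 = 48.5 cm.

48.5 cm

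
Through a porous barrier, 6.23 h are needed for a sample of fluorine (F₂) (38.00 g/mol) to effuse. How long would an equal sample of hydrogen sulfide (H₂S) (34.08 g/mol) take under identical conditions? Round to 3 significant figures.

5.90 h

From Graham's law, t_H₂S/t_F₂ = √(M_H₂S/M_F₂) = √(34.08/38.00) = √0.8968 = 0.9470.
So the time for H₂S is 6.23 × 0.9470 = 5.90 h.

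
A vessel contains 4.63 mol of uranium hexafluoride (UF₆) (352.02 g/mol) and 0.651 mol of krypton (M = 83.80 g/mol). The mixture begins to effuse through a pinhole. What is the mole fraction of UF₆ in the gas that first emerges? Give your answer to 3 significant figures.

Effusion rate of each component ∝ n_i/√M_i (partial pressure × 1/√M).
So x_UF₆ in the escaping gas = (n_UF₆/√M_UF₆) / Σ(n_i/√M_i)
= (4.63/√352.02) / (4.63/√352.02 + 0.651/√83.80) = 0.2468/(0.2468 + 0.07111) = 0.776.

0.776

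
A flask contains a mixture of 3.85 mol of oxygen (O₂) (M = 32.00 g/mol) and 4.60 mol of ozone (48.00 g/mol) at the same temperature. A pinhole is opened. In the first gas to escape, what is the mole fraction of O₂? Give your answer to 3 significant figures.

0.506

The effusion rate of species i is ∝ p_i/√M_i ∝ n_i/√M_i.
x_O₂(eff) = (n_O₂/√M_O₂) / (n_O₂/√M_O₂ + n_O₃/√M_O₃)
= (3.85/√32.00) / (3.85/√32.00 + 4.60/√48.00) = 0.6806/(0.6806 + 0.6640) = 0.506.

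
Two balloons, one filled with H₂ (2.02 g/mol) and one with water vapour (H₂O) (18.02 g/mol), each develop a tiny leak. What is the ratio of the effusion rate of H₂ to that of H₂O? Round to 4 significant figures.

2.987

By Graham's law, rate_H₂/rate_H₂O = √(M_H₂O/M_H₂) = √(18.02/2.02) = √8.921 = 2.987.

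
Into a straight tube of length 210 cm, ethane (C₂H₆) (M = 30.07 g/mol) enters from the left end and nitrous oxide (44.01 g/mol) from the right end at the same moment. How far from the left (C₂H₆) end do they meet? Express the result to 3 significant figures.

Graham's law gives d_C₂H₆/d_N₂O = rate_C₂H₆/rate_N₂O = √(M_N₂O/M_C₂H₆) = √(44.01/30.07) = 1.210.
With d_C₂H₆ + d_N₂O = 210 cm, d_N₂O = 210/(1 + 1.210) = 95.03 cm.
d_C₂H₆ = 210 − 95.03 = 115 cm.

115 cm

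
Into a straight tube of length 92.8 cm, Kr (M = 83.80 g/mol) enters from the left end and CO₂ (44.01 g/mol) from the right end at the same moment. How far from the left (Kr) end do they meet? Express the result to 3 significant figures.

39.0 cm

Graham's law gives d_Kr/d_CO₂ = rate_Kr/rate_CO₂ = √(M_CO₂/M_Kr) = √(44.01/83.80) = 0.7247.
With d_Kr + d_CO₂ = 92.8 cm, d_CO₂ = 92.8/(1 + 0.7247) = 53.81 cm.
d_Kr = 92.8 − 53.81 = 39.0 cm.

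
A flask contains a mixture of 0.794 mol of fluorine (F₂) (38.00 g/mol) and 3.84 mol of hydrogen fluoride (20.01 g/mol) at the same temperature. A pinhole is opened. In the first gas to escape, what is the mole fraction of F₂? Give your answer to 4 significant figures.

0.1305

Each component's effusion rate ∝ (its partial pressure)·(1/√M) ∝ n_i/√M_i.
So x_F₂ in the escaping gas = (n_F₂/√M_F₂) / Σ(n_i/√M_i)
= (0.794/√38.00) / (0.794/√38.00 + 3.84/√20.01) = 0.1288/(0.1288 + 0.8584) = 0.1305.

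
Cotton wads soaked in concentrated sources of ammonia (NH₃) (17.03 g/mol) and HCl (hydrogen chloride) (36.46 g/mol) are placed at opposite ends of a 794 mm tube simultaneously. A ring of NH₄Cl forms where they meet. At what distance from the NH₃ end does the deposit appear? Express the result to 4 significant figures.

471.7 mm

The fronts meet when d_NH₃ + d_HCl = L with d_NH₃/d_HCl = √(M_HCl/M_NH₃) (Graham's law). Here √(M_HCl/M_NH₃) = √(36.46/17.03) = 1.463.
With d_NH₃ + d_HCl = 794 mm, d_HCl = 794/(1 + 1.463) = 322.3 mm.
d_NH₃ = 794 − 322.3 = 471.7 mm.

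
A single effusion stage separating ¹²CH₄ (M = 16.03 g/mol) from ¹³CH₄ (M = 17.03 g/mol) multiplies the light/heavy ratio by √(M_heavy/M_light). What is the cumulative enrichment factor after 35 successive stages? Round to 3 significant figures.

The single-stage factor is √(M_heavy/M_light), so 35 stages give [√(17.03/16.03)]^35 = (17.03/16.03)^(35/2).
= 1.06238^(35/2) = 2.88.

2.88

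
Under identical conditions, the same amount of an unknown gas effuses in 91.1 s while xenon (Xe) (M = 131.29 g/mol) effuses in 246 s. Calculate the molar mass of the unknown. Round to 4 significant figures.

Using Graham's law: t_X/t_Xe = √(M_X/M_Xe).
91.1/246 = 0.3703 = √(M_X/131.29)
M_X = 131.29 × 0.3703² = 131.29 × 0.1371 = 18.01 g/mol

18.01 g/mol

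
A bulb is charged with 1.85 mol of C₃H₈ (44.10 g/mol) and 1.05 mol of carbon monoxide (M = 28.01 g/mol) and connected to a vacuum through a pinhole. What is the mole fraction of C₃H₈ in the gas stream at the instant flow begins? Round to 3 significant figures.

0.584

The effusion rate of species i is ∝ p_i/√M_i ∝ n_i/√M_i.
So x_C₃H₈ in the escaping gas = (n_C₃H₈/√M_C₃H₈) / Σ(n_i/√M_i)
= (1.85/√44.10) / (1.85/√44.10 + 1.05/√28.01) = 0.2786/(0.2786 + 0.1984) = 0.584.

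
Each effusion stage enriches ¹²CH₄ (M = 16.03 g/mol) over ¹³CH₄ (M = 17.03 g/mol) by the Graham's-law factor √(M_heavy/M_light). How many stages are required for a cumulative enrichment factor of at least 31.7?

115

Per stage α = (17.03/16.03)^(1/2) = 1.06238^0.5, giving ln α = 0.03026.
Need α^N ≥ 31.7 ⇒ N ≥ ln(31.7) / ln α = 3.456 / 0.03026 = 114.23.
So at least 115 stages are needed.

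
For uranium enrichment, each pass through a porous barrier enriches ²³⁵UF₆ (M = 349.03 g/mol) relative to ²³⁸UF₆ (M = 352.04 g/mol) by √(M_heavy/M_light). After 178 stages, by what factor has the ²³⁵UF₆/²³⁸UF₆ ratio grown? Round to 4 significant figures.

2.147

After 178 stages the ratio has grown by (√(352.04/349.03))^178 = (352.04/349.03)^(178/2).
= 1.00862^89 = 2.147.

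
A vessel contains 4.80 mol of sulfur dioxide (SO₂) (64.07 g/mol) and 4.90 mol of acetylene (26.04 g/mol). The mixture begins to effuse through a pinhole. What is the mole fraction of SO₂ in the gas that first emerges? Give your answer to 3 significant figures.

0.384

Each component's effusion rate ∝ (its partial pressure)·(1/√M) ∝ n_i/√M_i.
So x_SO₂ in the escaping gas = (n_SO₂/√M_SO₂) / Σ(n_i/√M_i)
= (4.80/√64.07) / (4.80/√64.07 + 4.90/√26.04) = 0.5997/(0.5997 + 0.9602) = 0.384.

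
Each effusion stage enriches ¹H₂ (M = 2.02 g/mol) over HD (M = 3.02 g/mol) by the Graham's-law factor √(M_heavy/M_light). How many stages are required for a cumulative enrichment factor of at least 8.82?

Single-stage factor α = √(3.02/2.02), so ln α = ½ ln(1.49505) = 0.2011.
Need α^N ≥ 8.82 ⇒ N ≥ ln(8.82) / ln α = 2.177 / 0.2011 = 10.83.
So at least 11 stages are needed.

11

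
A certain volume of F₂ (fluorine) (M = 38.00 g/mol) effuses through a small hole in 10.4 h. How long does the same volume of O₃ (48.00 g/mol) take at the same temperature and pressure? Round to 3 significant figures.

11.7 h

Using Graham's law: t_O₃/t_F₂ = √(M_O₃/M_F₂) = √(48.00/38.00) = √1.263 = 1.124.
So the time for O₃ is 10.4 × 1.124 = 11.7 h.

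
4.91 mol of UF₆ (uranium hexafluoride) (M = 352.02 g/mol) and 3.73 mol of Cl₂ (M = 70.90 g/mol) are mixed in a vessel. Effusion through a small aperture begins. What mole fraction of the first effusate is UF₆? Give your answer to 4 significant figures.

0.3714

Each component's effusion rate ∝ (its partial pressure)·(1/√M) ∝ n_i/√M_i.
So x_UF₆ in the escaping gas = (n_UF₆/√M_UF₆) / Σ(n_i/√M_i)
= (4.91/√352.02) / (4.91/√352.02 + 3.73/√70.90) = 0.2617/(0.2617 + 0.4430) = 0.3714.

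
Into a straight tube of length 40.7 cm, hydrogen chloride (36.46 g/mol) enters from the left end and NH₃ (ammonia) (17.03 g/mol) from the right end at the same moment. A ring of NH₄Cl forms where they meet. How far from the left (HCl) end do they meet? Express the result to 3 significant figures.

16.5 cm

In equal time, each gas travels a distance ∝ its rate ∝ 1/√M, so d_HCl/d_NH₃ = √(M_NH₃/M_HCl) = √(17.03/36.46) = 0.6834.
With d_HCl + d_NH₃ = 40.7 cm, d_NH₃ = 40.7/(1 + 0.6834) = 24.18 cm.
d_HCl = 40.7 − 24.18 = 16.5 cm.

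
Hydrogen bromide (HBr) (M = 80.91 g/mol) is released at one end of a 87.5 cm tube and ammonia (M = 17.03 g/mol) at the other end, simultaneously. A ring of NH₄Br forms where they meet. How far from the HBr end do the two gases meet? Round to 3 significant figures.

In equal time, each gas travels a distance ∝ its rate ∝ 1/√M, so d_HBr/d_NH₃ = √(M_NH₃/M_HBr) = √(17.03/80.91) = 0.4588.
With d_HBr + d_NH₃ = 87.5 cm, d_NH₃ = 87.5/(1 + 0.4588) = 59.98 cm.
d_HBr = 87.5 − 59.98 = 27.5 cm.

27.5 cm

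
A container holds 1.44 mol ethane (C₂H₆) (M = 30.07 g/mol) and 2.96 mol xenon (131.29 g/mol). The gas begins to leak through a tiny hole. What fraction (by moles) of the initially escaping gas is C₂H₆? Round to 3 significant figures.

0.504

Effusion rate of each component ∝ n_i/√M_i (partial pressure × 1/√M).
Mole fraction of C₂H₆ in the effusate = (n_C₂H₆/√M_C₂H₆) / (n_C₂H₆/√M_C₂H₆ + n_Xe/√M_Xe)
= (1.44/√30.07) / (1.44/√30.07 + 2.96/√131.29) = 0.2626/(0.2626 + 0.2583) = 0.504.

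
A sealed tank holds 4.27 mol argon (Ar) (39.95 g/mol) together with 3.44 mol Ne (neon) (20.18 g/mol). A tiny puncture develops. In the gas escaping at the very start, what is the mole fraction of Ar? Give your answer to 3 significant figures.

0.469

Each component's effusion rate ∝ (its partial pressure)·(1/√M) ∝ n_i/√M_i.
x_Ar(eff) = (n_Ar/√M_Ar) / (n_Ar/√M_Ar + n_Ne/√M_Ne)
= (4.27/√39.95) / (4.27/√39.95 + 3.44/√20.18) = 0.6756/(0.6756 + 0.7658) = 0.469.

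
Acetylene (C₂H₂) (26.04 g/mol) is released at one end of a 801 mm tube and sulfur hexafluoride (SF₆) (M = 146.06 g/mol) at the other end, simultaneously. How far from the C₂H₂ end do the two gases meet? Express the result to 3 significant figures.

Distances travelled in equal time are proportional to diffusion rates, so d_C₂H₂/d_SF₆ = √(M_SF₆/M_C₂H₂) = √(146.06/26.04) = 2.368.
With d_C₂H₂ + d_SF₆ = 801 mm, d_SF₆ = 801/(1 + 2.368) = 237.8 mm.
d_C₂H₂ = 801 − 237.8 = 563 mm.

563 mm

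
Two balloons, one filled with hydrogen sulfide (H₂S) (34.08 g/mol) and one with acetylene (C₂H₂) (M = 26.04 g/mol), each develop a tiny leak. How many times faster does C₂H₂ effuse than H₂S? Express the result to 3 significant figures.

Graham's law gives rate_C₂H₂/rate_H₂S = √(M_H₂S/M_C₂H₂) = √(34.08/26.04) = √1.309 = 1.14.

1.14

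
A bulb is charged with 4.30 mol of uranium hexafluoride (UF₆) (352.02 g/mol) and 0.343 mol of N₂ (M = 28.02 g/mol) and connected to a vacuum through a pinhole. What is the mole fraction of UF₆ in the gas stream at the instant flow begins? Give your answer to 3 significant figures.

0.780

The effusion rate of species i is ∝ p_i/√M_i ∝ n_i/√M_i.
Mole fraction of UF₆ in the effusate = (n_UF₆/√M_UF₆) / (n_UF₆/√M_UF₆ + n_N₂/√M_N₂)
= (4.30/√352.02) / (4.30/√352.02 + 0.343/√28.02) = 0.2292/(0.2292 + 0.06480) = 0.780.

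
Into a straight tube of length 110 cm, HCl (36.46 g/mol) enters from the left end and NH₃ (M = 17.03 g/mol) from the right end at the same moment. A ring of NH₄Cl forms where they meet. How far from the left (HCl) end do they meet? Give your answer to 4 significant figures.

In equal time, each gas travels a distance ∝ its rate ∝ 1/√M, so d_HCl/d_NH₃ = √(M_NH₃/M_HCl) = √(17.03/36.46) = 0.6834.
With d_HCl + d_NH₃ = 110 cm, d_NH₃ = 110/(1 + 0.6834) = 65.34 cm.
d_HCl = 110 − 65.34 = 44.66 cm.

44.66 cm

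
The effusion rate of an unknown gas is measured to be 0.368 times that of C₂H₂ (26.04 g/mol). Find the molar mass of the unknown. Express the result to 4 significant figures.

192.3 g/mol

From Graham's law, rate_X/rate_C₂H₂ = √(M_C₂H₂/M_X).
0.368 = √(26.04/M_X)
M_X = 26.04 / 0.368² = 26.04 / 0.1354 = 192.3 g/mol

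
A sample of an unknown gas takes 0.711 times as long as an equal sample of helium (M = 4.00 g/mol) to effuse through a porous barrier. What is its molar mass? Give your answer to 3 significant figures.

2.02 g/mol

Since effusion rate ∝ 1/√M, t_X/t_He = √(M_X/M_He).
0.711 = √(M_X/4.00)
M_X = 4.00 × 0.711² = 4.00 × 0.5055 = 2.02 g/mol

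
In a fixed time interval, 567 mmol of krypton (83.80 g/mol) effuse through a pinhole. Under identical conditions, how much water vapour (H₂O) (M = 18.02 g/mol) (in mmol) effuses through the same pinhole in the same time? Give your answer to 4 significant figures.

1223 mmol

Graham's law gives rate_H₂O/rate_Kr = √(M_Kr/M_H₂O) = √(83.80/18.02) = √4.650 = 2.156.
So the amount for H₂O is 567 × 2.156 = 1223 mmol.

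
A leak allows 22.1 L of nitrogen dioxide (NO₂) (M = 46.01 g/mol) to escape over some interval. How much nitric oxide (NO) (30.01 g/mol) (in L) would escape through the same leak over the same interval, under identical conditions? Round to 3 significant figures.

By Graham's law, rate_NO/rate_NO₂ = √(M_NO₂/M_NO) = √(46.01/30.01) = √1.533 = 1.238.
So the volume for NO is 22.1 × 1.238 = 27.4 L.

27.4 L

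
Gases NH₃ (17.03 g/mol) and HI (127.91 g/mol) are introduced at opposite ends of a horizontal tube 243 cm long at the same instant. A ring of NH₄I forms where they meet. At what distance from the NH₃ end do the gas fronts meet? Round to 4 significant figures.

178.0 cm

The fronts meet when d_NH₃ + d_HI = L with d_NH₃/d_HI = √(M_HI/M_NH₃) (Graham's law). Here √(M_HI/M_NH₃) = √(127.91/17.03) = 2.741.
With d_NH₃ + d_HI = 243 cm, d_HI = 243/(1 + 2.741) = 64.96 cm.
d_NH₃ = 243 − 64.96 = 178.0 cm.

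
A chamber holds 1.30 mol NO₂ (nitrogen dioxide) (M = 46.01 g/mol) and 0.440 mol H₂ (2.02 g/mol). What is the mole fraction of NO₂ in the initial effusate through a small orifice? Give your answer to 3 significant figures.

0.382

Each component's effusion rate ∝ (its partial pressure)·(1/√M) ∝ n_i/√M_i.
So x_NO₂ in the escaping gas = (n_NO₂/√M_NO₂) / Σ(n_i/√M_i)
= (1.30/√46.01) / (1.30/√46.01 + 0.440/√2.02) = 0.1917/(0.1917 + 0.3096) = 0.382.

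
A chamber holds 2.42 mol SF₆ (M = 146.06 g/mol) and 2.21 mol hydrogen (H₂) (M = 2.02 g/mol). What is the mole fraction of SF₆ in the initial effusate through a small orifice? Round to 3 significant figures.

0.114

Rate_i ∝ x_i/√M_i (Graham's law weighted by mole fraction), so the effusate composition follows n_i/√M_i.
Mole fraction of SF₆ in the effusate = (n_SF₆/√M_SF₆) / (n_SF₆/√M_SF₆ + n_H₂/√M_H₂)
= (2.42/√146.06) / (2.42/√146.06 + 2.21/√2.02) = 0.2002/(0.2002 + 1.555) = 0.114.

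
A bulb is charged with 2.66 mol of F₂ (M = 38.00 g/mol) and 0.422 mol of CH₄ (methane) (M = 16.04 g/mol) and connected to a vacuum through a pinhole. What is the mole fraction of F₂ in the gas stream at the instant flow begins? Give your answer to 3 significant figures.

0.804

Effusion rate of each component ∝ n_i/√M_i (partial pressure × 1/√M).
So x_F₂ in the escaping gas = (n_F₂/√M_F₂) / Σ(n_i/√M_i)
= (2.66/√38.00) / (2.66/√38.00 + 0.422/√16.04) = 0.4315/(0.4315 + 0.1054) = 0.804.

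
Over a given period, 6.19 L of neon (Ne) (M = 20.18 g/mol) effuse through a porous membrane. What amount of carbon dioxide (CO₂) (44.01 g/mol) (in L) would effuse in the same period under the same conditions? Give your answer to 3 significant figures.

Graham's law gives rate_CO₂/rate_Ne = √(M_Ne/M_CO₂) = √(20.18/44.01) = √0.4585 = 0.6772.
So the volume for CO₂ is 6.19 × 0.6772 = 4.19 L.

4.19 L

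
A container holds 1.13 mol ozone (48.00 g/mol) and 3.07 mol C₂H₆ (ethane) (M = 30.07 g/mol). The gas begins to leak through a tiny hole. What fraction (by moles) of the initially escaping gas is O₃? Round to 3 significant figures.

The effusion rate of species i is ∝ p_i/√M_i ∝ n_i/√M_i.
x_O₃(eff) = (n_O₃/√M_O₃) / (n_O₃/√M_O₃ + n_C₂H₆/√M_C₂H₆)
= (1.13/√48.00) / (1.13/√48.00 + 3.07/√30.07) = 0.1631/(0.1631 + 0.5598) = 0.226.

0.226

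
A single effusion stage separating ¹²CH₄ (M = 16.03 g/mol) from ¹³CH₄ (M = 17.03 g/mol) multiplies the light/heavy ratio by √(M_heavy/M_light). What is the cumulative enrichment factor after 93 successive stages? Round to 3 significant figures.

16.7

Each stage multiplies the ratio by α = √(17.03/16.03), so after 93 stages the overall factor is α^93 = (17.03/16.03)^(93/2).
= 1.06238^(93/2) = 16.7.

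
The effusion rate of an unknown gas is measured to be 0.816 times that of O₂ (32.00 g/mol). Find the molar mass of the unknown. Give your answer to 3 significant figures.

48.1 g/mol

By Graham's law, rate_X/rate_O₂ = √(M_O₂/M_X).
0.816 = √(32.00/M_X)
M_X = 32.00 / 0.816² = 32.00 / 0.6659 = 48.1 g/mol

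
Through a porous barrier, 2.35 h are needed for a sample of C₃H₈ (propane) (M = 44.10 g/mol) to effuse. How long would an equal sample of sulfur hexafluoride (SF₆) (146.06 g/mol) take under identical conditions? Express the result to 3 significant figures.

4.28 h

From Graham's law, t_SF₆/t_C₃H₈ = √(M_SF₆/M_C₃H₈) = √(146.06/44.10) = √3.312 = 1.820.
So the time for SF₆ is 2.35 × 1.820 = 4.28 h.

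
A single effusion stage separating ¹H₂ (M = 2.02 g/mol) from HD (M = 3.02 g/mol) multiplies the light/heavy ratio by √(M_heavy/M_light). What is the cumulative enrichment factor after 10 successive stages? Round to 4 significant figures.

7.469

Overall factor = α^10 with α = √(3.02/2.02), i.e. (3.02/2.02)^(10/2).
= 1.49505^5 = 7.469.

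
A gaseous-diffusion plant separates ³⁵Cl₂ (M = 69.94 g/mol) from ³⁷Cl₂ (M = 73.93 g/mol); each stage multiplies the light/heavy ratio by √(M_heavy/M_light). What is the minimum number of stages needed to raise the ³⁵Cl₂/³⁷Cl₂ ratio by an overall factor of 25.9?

118

Per stage α = (73.93/69.94)^(1/2) = 1.05705^0.5, giving ln α = 0.02774.
Need α^N ≥ 25.9 ⇒ N ≥ ln(25.9) / ln α = 3.254 / 0.02774 = 117.31.
Minimum whole number of stages: N = 118.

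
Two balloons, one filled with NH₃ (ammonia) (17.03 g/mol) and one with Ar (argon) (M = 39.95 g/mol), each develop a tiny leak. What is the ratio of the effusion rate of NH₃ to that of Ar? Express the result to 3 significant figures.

1.53

Using Graham's law: rate_NH₃/rate_Ar = √(M_Ar/M_NH₃) = √(39.95/17.03) = √2.346 = 1.53.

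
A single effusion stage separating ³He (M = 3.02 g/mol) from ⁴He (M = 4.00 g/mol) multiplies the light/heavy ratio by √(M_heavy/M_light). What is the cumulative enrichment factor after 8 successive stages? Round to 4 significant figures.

3.078

Each stage multiplies the ratio by α = √(4.00/3.02), so after 8 stages the overall factor is α^8 = (4.00/3.02)^(8/2).
= 1.32450^4 = 3.078.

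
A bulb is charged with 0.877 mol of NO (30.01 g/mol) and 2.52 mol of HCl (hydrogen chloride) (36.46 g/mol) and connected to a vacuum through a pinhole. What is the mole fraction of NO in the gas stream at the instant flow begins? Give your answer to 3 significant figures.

The effusion rate of species i is ∝ p_i/√M_i ∝ n_i/√M_i.
x_NO(eff) = (n_NO/√M_NO) / (n_NO/√M_NO + n_HCl/√M_HCl)
= (0.877/√30.01) / (0.877/√30.01 + 2.52/√36.46) = 0.1601/(0.1601 + 0.4173) = 0.277.

0.277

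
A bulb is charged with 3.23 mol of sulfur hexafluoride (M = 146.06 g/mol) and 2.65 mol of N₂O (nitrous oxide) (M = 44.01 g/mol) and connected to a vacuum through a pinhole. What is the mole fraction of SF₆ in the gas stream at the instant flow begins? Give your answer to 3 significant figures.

0.401

Each component's effusion rate ∝ (its partial pressure)·(1/√M) ∝ n_i/√M_i.
Mole fraction of SF₆ in the effusate = (n_SF₆/√M_SF₆) / (n_SF₆/√M_SF₆ + n_N₂O/√M_N₂O)
= (3.23/√146.06) / (3.23/√146.06 + 2.65/√44.01) = 0.2673/(0.2673 + 0.3995) = 0.401.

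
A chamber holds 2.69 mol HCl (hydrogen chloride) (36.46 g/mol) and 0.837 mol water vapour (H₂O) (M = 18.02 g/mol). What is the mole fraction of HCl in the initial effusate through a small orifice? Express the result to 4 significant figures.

The effusion rate of species i is ∝ p_i/√M_i ∝ n_i/√M_i.
Mole fraction of HCl in the effusate = (n_HCl/√M_HCl) / (n_HCl/√M_HCl + n_H₂O/√M_H₂O)
= (2.69/√36.46) / (2.69/√36.46 + 0.837/√18.02) = 0.4455/(0.4455 + 0.1972) = 0.6932.

0.6932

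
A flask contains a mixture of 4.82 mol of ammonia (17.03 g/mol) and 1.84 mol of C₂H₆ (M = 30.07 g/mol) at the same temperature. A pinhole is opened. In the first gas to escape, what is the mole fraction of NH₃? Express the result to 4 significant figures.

Effusion rate of each component ∝ n_i/√M_i (partial pressure × 1/√M).
So x_NH₃ in the escaping gas = (n_NH₃/√M_NH₃) / Σ(n_i/√M_i)
= (4.82/√17.03) / (4.82/√17.03 + 1.84/√30.07) = 1.168/(1.168 + 0.3355) = 0.7768.

0.7768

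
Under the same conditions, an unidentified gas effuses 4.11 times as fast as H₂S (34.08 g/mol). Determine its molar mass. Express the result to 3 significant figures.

2.02 g/mol

By Graham's law, rate_X/rate_H₂S = √(M_H₂S/M_X).
4.11 = √(34.08/M_X)
M_X = 34.08 / 4.11² = 34.08 / 16.89 = 2.02 g/mol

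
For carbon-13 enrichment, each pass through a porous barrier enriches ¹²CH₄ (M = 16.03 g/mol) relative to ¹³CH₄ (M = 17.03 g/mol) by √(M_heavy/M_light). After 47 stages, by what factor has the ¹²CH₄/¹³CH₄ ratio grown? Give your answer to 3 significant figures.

4.15

After 47 stages the ratio has grown by (√(17.03/16.03))^47 = (17.03/16.03)^(47/2).
= 1.06238^(47/2) = 4.15.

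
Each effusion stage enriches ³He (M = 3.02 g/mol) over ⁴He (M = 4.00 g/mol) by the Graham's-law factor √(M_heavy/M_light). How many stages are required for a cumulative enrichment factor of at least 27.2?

24

Single-stage factor α = √(4.00/3.02), so ln α = ½ ln(1.32450) = 0.1405.
Need α^N ≥ 27.2 ⇒ N ≥ ln(27.2) / ln α = 3.303 / 0.1405 = 23.51.
Rounding up, N = 24 stages.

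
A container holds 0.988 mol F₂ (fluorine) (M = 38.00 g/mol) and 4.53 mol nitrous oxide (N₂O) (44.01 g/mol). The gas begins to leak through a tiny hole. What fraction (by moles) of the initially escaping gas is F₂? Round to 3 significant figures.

Each component's effusion rate ∝ (its partial pressure)·(1/√M) ∝ n_i/√M_i.
Mole fraction of F₂ in the effusate = (n_F₂/√M_F₂) / (n_F₂/√M_F₂ + n_N₂O/√M_N₂O)
= (0.988/√38.00) / (0.988/√38.00 + 4.53/√44.01) = 0.1603/(0.1603 + 0.6828) = 0.190.

0.190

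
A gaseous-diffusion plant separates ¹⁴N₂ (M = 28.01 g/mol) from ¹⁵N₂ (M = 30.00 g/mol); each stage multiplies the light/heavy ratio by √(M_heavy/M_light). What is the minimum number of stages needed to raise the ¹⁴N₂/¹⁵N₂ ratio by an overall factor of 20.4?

With α = √(30.00/28.01) per stage, ln α = ½ ln(1.07105) = 0.03432.
Need α^N ≥ 20.4 ⇒ N ≥ ln(20.4) / ln α = 3.016 / 0.03432 = 87.87.
Rounding up, N = 88 stages.

88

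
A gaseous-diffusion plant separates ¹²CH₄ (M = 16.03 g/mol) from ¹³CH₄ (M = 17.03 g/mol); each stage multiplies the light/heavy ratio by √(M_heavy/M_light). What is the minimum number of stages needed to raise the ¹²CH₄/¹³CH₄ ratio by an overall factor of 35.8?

119

With α = √(17.03/16.03) per stage, ln α = ½ ln(1.06238) = 0.03026.
Need α^N ≥ 35.8 ⇒ N ≥ ln(35.8) / ln α = 3.578 / 0.03026 = 118.25.
So at least 119 stages are needed.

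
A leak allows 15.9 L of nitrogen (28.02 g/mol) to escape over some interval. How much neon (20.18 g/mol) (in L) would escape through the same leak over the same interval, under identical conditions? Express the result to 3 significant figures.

18.7 L

From Graham's law, rate_Ne/rate_N₂ = √(M_N₂/M_Ne) = √(28.02/20.18) = √1.389 = 1.178.
So the volume for Ne is 15.9 × 1.178 = 18.7 L.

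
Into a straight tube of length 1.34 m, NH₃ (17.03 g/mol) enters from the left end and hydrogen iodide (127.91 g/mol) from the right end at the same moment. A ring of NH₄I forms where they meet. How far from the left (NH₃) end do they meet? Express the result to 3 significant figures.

Graham's law gives d_NH₃/d_HI = rate_NH₃/rate_HI = √(M_HI/M_NH₃) = √(127.91/17.03) = 2.741.
With d_NH₃ + d_HI = 1.34 m, d_HI = 1.34/(1 + 2.741) = 0.3582 m.
d_NH₃ = 1.34 − 0.3582 = 0.982 m.

0.982 m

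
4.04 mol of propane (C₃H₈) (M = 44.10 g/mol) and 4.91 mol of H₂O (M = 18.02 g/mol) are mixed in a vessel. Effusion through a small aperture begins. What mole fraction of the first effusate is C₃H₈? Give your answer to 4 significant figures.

0.3447

Rate_i ∝ x_i/√M_i (Graham's law weighted by mole fraction), so the effusate composition follows n_i/√M_i.
x_C₃H₈(eff) = (n_C₃H₈/√M_C₃H₈) / (n_C₃H₈/√M_C₃H₈ + n_H₂O/√M_H₂O)
= (4.04/√44.10) / (4.04/√44.10 + 4.91/√18.02) = 0.6084/(0.6084 + 1.157) = 0.3447.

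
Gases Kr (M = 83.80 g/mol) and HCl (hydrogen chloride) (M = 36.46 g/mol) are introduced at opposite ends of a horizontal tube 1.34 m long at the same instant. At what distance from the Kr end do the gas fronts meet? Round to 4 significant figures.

In equal time, each gas travels a distance ∝ its rate ∝ 1/√M, so d_Kr/d_HCl = √(M_HCl/M_Kr) = √(36.46/83.80) = 0.6596.
With d_Kr + d_HCl = 1.34 m, d_HCl = 1.34/(1 + 0.6596) = 0.8074 m.
d_Kr = 1.34 − 0.8074 = 0.5326 m.

0.5326 m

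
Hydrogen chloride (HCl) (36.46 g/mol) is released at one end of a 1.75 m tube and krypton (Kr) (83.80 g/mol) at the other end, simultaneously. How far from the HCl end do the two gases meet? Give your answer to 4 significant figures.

In equal time, each gas travels a distance ∝ its rate ∝ 1/√M, so d_HCl/d_Kr = √(M_Kr/M_HCl) = √(83.80/36.46) = 1.516.
With d_HCl + d_Kr = 1.75 m, d_Kr = 1.75/(1 + 1.516) = 0.6955 m.
d_HCl = 1.75 − 0.6955 = 1.054 m.

1.054 m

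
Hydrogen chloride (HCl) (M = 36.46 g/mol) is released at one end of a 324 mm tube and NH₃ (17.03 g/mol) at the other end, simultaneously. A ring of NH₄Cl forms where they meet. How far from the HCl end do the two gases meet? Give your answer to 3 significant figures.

132 mm

In equal time, each gas travels a distance ∝ its rate ∝ 1/√M, so d_HCl/d_NH₃ = √(M_NH₃/M_HCl) = √(17.03/36.46) = 0.6834.
With d_HCl + d_NH₃ = 324 mm, d_NH₃ = 324/(1 + 0.6834) = 192.5 mm.
d_HCl = 324 − 192.5 = 132 mm.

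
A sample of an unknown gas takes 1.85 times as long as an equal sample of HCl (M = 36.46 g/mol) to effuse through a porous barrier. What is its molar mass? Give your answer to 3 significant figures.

Using Graham's law: t_X/t_HCl = √(M_X/M_HCl).
1.85 = √(M_X/36.46)
M_X = 36.46 × 1.85² = 36.46 × 3.423 = 125 g/mol

125 g/mol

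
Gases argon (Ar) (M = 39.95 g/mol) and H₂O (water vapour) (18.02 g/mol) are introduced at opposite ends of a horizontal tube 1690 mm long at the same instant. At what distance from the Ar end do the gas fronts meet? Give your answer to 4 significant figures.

The fronts meet when d_Ar + d_H₂O = L with d_Ar/d_H₂O = √(M_H₂O/M_Ar) (Graham's law). Here √(M_H₂O/M_Ar) = √(18.02/39.95) = 0.6716.
With d_Ar + d_H₂O = 1690 mm, d_H₂O = 1690/(1 + 0.6716) = 1011 mm.
d_Ar = 1690 − 1011 = 679.0 mm.

679.0 mm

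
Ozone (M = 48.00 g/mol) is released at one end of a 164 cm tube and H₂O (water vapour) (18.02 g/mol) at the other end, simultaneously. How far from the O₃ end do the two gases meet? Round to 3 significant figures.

Distances travelled in equal time are proportional to diffusion rates, so d_O₃/d_H₂O = √(M_H₂O/M_O₃) = √(18.02/48.00) = 0.6127.
With d_O₃ + d_H₂O = 164 cm, d_H₂O = 164/(1 + 0.6127) = 101.7 cm.
d_O₃ = 164 − 101.7 = 62.3 cm.

62.3 cm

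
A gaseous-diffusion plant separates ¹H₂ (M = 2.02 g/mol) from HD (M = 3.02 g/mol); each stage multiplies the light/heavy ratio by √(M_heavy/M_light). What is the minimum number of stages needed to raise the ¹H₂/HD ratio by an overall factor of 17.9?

15

Single-stage factor α = √(3.02/2.02), so ln α = ½ ln(1.49505) = 0.2011.
Need α^N ≥ 17.9 ⇒ N ≥ ln(17.9) / ln α = 2.885 / 0.2011 = 14.35.
Minimum whole number of stages: N = 15.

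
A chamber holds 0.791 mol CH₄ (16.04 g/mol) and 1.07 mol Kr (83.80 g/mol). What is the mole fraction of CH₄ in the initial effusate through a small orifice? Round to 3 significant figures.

0.628

The effusion rate of species i is ∝ p_i/√M_i ∝ n_i/√M_i.
x_CH₄(eff) = (n_CH₄/√M_CH₄) / (n_CH₄/√M_CH₄ + n_Kr/√M_Kr)
= (0.791/√16.04) / (0.791/√16.04 + 1.07/√83.80) = 0.1975/(0.1975 + 0.1169) = 0.628.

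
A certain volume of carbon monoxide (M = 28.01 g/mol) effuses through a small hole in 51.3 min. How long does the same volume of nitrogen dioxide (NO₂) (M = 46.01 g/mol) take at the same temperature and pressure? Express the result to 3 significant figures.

65.7 min

Graham's law gives t_NO₂/t_CO = √(M_NO₂/M_CO) = √(46.01/28.01) = √1.643 = 1.282.
So the time for NO₂ is 51.3 × 1.282 = 65.7 min.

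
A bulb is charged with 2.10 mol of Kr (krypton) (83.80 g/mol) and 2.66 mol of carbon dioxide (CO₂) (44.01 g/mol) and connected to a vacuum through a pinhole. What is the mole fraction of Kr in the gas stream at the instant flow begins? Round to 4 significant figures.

The effusion rate of species i is ∝ p_i/√M_i ∝ n_i/√M_i.
Mole fraction of Kr in the effusate = (n_Kr/√M_Kr) / (n_Kr/√M_Kr + n_CO₂/√M_CO₂)
= (2.10/√83.80) / (2.10/√83.80 + 2.66/√44.01) = 0.2294/(0.2294 + 0.4010) = 0.3639.

0.3639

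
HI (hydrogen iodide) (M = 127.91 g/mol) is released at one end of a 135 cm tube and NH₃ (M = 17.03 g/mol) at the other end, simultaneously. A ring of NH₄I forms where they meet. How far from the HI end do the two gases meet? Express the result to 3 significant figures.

36.1 cm

The fronts meet when d_HI + d_NH₃ = L with d_HI/d_NH₃ = √(M_NH₃/M_HI) (Graham's law). Here √(M_NH₃/M_HI) = √(17.03/127.91) = 0.3649.
With d_HI + d_NH₃ = 135 cm, d_NH₃ = 135/(1 + 0.3649) = 98.91 cm.
d_HI = 135 − 98.91 = 36.1 cm.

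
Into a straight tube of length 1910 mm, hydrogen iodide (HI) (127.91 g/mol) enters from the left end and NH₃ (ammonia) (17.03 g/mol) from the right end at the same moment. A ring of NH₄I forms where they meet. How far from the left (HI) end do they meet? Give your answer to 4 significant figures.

510.6 mm

Distances travelled in equal time are proportional to diffusion rates, so d_HI/d_NH₃ = √(M_NH₃/M_HI) = √(17.03/127.91) = 0.3649.
With d_HI + d_NH₃ = 1910 mm, d_NH₃ = 1910/(1 + 0.3649) = 1399 mm.
d_HI = 1910 − 1399 = 510.6 mm.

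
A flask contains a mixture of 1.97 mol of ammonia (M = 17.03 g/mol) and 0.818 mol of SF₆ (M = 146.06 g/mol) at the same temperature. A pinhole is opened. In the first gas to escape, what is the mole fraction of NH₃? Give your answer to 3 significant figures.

0.876

Effusion rate of each component ∝ n_i/√M_i (partial pressure × 1/√M).
So x_NH₃ in the escaping gas = (n_NH₃/√M_NH₃) / Σ(n_i/√M_i)
= (1.97/√17.03) / (1.97/√17.03 + 0.818/√146.06) = 0.4774/(0.4774 + 0.06768) = 0.876.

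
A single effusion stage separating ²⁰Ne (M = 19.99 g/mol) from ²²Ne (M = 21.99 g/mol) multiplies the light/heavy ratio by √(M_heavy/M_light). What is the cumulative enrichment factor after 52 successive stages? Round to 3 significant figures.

Each stage multiplies the ratio by α = √(21.99/19.99), so after 52 stages the overall factor is α^52 = (21.99/19.99)^(52/2).
= 1.10005^26 = 11.9.

11.9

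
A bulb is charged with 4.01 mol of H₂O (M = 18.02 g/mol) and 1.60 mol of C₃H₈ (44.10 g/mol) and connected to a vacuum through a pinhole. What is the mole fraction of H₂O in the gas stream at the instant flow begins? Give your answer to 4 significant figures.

Rate_i ∝ x_i/√M_i (Graham's law weighted by mole fraction), so the effusate composition follows n_i/√M_i.
So x_H₂O in the escaping gas = (n_H₂O/√M_H₂O) / Σ(n_i/√M_i)
= (4.01/√18.02) / (4.01/√18.02 + 1.60/√44.10) = 0.9446/(0.9446 + 0.2409) = 0.7968.

0.7968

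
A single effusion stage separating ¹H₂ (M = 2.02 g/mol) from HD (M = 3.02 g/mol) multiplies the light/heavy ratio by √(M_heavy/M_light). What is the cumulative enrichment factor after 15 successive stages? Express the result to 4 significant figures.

20.41

Overall factor = α^15 with α = √(3.02/2.02), i.e. (3.02/2.02)^(15/2).
= 1.49505^(15/2) = 20.41.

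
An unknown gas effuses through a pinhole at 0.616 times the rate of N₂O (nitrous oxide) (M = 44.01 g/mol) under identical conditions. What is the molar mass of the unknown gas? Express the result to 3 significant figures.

116 g/mol

By Graham's law, rate_X/rate_N₂O = √(M_N₂O/M_X).
0.616 = √(44.01/M_X)
M_X = 44.01 / 0.616² = 44.01 / 0.3795 = 116 g/mol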